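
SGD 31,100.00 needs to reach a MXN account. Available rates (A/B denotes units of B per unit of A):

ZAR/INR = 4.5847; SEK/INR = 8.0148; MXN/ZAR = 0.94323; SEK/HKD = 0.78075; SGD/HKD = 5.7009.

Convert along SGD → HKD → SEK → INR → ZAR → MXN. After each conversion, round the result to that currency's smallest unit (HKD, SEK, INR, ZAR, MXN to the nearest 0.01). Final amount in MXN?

MXN 420,877.76

SGD 31,100.00 × 5.7009 = HKD 177,297.99
HKD 177,297.99 ÷ 0.78075 = SEK 227,086.76
SEK 227,086.76 × 8.0148 = INR 1,820,054.96
INR 1,820,054.96 ÷ 4.5847 = ZAR 396,984.53
ZAR 396,984.53 ÷ 0.94323 = MXN 420,877.76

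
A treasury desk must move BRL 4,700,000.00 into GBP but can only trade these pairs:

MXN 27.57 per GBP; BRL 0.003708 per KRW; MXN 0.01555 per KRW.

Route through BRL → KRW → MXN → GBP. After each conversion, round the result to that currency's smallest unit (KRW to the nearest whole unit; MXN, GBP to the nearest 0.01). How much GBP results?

GBP 714,910.64

BRL 4,700,000.00 ÷ 0.003708 = KRW 1,267,529,666
KRW 1,267,529,666 × 0.01555 = MXN 19,710,086.31
MXN 19,710,086.31 ÷ 27.57 = GBP 714,910.64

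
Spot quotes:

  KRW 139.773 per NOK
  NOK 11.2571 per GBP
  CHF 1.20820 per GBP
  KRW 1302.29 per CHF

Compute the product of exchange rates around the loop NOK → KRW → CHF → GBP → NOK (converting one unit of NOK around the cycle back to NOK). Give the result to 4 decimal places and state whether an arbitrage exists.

Around NOK → KRW → CHF → GBP → NOK: 1 × 139.773 ÷ 1302.29 ÷ 1.20820 × 11.2571 = 1.000008
Product ≈ 1 (deviation 0.001%, within rounding noise).

1.0000 (no arbitrage)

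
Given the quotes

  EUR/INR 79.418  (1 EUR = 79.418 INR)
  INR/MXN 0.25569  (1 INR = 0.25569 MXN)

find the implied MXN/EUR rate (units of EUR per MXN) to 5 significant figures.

1 MXN ÷ 0.25569 = 3.91099 INR
3.91099 INR ÷ 79.418 = 0.0492456 EUR

MXN/EUR = 0.049246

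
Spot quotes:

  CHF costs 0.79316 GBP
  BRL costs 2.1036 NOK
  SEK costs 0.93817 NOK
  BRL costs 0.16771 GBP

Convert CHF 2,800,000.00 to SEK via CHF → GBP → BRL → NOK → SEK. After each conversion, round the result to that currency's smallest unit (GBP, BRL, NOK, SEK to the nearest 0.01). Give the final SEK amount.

CHF 2,800,000.00 × 0.79316 = GBP 2,220,848.00
GBP 2,220,848.00 ÷ 0.16771 = BRL 13,242,191.88
BRL 13,242,191.88 × 2.1036 = NOK 27,856,274.84
NOK 27,856,274.84 ÷ 0.93817 = SEK 29,692,139.85

SEK 29,692,139.85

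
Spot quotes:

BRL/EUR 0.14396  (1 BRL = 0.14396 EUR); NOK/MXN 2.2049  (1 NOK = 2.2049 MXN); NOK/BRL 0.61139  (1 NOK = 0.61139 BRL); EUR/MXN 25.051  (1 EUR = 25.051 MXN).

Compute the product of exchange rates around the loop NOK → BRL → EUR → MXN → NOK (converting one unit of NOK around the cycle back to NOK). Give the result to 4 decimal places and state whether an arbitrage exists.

Around NOK → BRL → EUR → MXN → NOK: 1 × 0.61139 × 0.14396 × 25.051 ÷ 2.2049 = 0.999992
Product ≈ 1 (deviation 0.001%, within rounding noise).

1.0000 (no arbitrage)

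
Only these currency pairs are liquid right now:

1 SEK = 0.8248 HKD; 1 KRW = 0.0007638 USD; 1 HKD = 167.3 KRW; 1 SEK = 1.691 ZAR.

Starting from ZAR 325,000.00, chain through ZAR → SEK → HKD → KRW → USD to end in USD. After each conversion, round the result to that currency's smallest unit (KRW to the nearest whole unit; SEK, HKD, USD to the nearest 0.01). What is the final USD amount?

ZAR 325,000.00 ÷ 1.691 = SEK 192,193.97
SEK 192,193.97 × 0.8248 = HKD 158,521.59
HKD 158,521.59 × 167.3 = KRW 26,520,662
KRW 26,520,662 × 0.0007638 = USD 20,256.48

USD 20,256.48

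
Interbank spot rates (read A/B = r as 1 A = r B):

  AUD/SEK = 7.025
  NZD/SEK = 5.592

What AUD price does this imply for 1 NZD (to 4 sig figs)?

1 NZD × 5.592 = 5.592 SEK
5.592 SEK ÷ 7.025 = 0.796014 AUD

NZD/AUD = 0.7960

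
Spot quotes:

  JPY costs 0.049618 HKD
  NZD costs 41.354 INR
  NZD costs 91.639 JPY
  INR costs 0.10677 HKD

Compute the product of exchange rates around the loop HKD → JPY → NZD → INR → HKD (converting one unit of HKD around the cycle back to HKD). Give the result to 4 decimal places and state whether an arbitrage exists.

Around HKD → JPY → NZD → INR → HKD: 1 ÷ 0.049618 ÷ 91.639 × 41.354 × 0.10677 = 0.971062
Product < 1; profitable direction is HKD → INR → NZD → JPY → HKD.

0.9711 (arbitrage exists)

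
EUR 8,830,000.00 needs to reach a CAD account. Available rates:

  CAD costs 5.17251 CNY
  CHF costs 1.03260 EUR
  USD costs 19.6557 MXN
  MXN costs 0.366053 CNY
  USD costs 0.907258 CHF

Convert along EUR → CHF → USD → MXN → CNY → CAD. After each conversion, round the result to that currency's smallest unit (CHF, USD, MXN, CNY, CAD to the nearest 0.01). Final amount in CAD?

CAD 13,110,791.87

EUR 8,830,000.00 ÷ 1.03260 = CHF 8,551,229.91
CHF 8,551,229.91 ÷ 0.907258 = USD 9,425,356.30
USD 9,425,356.30 × 19.6557 = MXN 185,261,975.83
MXN 185,261,975.83 × 0.366053 = CNY 67,815,702.04
CNY 67,815,702.04 ÷ 5.17251 = CAD 13,110,791.87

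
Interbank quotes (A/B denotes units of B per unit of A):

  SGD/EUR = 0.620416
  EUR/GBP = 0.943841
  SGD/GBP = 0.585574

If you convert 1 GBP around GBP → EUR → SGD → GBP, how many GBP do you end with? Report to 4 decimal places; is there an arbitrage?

1.0000 (no arbitrage)

Around GBP → EUR → SGD → GBP: 1 ÷ 0.943841 ÷ 0.620416 × 0.585574 = 1.000000
Product ≈ 1 (deviation 0.000%, within rounding noise).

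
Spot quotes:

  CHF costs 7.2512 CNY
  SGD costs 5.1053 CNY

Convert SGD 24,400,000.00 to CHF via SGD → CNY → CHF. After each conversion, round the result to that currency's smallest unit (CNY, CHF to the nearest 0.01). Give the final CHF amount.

CHF 17,179,131.73

SGD 24,400,000.00 × 5.1053 = CNY 124,569,320.00
CNY 124,569,320.00 ÷ 7.2512 = CHF 17,179,131.73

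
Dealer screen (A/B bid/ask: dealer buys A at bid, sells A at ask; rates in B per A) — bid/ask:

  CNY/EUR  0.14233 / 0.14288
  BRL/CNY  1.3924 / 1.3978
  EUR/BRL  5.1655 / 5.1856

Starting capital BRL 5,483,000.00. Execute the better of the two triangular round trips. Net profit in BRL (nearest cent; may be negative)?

Net profit: BRL 129,948.74

Best loop BRL → CNY → EUR → BRL:
BRL 5,483,000.00 × 1.3924 (sell BRL at bid) = CNY 7,634,529.20
CNY 7,634,529.20 × 0.14233 (sell CNY at bid) = EUR 1,086,622.54
EUR 1,086,622.54 × 5.1655 (sell EUR at bid) = BRL 5,612,948.74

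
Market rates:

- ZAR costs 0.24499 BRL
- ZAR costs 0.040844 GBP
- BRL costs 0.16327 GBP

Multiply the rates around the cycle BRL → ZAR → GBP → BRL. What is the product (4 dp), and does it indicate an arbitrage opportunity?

1.0211 (arbitrage exists)

Around BRL → ZAR → GBP → BRL: 1 ÷ 0.24499 × 0.040844 ÷ 0.16327 = 1.021112
Product > 1; profitable direction is BRL → ZAR → GBP → BRL.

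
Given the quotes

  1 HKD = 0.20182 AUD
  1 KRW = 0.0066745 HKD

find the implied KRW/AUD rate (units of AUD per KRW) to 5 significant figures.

KRW/AUD = 0.0013470

1 KRW × 0.0066745 = 0.0066745 HKD
0.0066745 HKD × 0.20182 = 0.00134705 AUD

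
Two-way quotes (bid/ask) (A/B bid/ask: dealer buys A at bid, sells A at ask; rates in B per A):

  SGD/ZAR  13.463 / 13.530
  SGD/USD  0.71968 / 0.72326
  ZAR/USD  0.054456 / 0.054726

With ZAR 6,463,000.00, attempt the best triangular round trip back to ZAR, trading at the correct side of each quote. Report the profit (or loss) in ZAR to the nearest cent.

Best loop ZAR → USD → SGD → ZAR:
ZAR 6,463,000.00 × 0.054456 (sell ZAR at bid) = USD 351,949.13
USD 351,949.13 ÷ 0.72326 (buy SGD at ask) = SGD 486,614.95
SGD 486,614.95 × 13.463 (sell SGD at bid) = ZAR 6,551,297.06

Net profit: ZAR 88,297.06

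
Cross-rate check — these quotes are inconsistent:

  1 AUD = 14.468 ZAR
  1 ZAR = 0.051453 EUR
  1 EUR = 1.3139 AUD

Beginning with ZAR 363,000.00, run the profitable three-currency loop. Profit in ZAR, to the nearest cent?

Profitable loop is ZAR → AUD → EUR → ZAR:
ZAR 363,000.00 ÷ 14.468 = AUD 25,089.85
AUD 25,089.85 ÷ 1.3139 = EUR 19,095.71
EUR 19,095.71 ÷ 0.051453 = ZAR 371,129.19
Profit = ZAR 371,129.19 − ZAR 363,000.00

Profit: ZAR 8,129.19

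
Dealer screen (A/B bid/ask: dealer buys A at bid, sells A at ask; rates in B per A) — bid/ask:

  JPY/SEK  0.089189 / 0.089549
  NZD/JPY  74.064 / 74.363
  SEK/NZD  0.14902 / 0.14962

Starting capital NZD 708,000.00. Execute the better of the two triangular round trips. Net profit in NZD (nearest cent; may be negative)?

Net profit: NZD 2,601.25

Best loop NZD → SEK → JPY → NZD:
NZD 708,000.00 ÷ 0.14962 (buy SEK at ask) = SEK 4,731,987.70
SEK 4,731,987.70 ÷ 0.089549 (buy JPY at ask) = JPY 52,842,440
JPY 52,842,440 ÷ 74.363 (buy NZD at ask) = NZD 710,601.25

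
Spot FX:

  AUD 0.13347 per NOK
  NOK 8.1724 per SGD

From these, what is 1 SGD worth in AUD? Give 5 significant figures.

SGD/AUD = 1.0908

1 SGD × 8.1724 = 8.1724 NOK
8.1724 NOK × 0.13347 = 1.09077 AUD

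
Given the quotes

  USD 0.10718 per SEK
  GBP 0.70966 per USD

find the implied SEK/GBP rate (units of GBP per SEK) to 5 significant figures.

1 SEK × 0.10718 = 0.10718 USD
0.10718 USD × 0.70966 = 0.0760614 GBP

SEK/GBP = 0.076061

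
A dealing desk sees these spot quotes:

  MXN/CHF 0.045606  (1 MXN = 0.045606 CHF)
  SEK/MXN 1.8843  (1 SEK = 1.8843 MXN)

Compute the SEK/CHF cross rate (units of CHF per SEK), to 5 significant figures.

1 SEK × 1.8843 = 1.8843 MXN
1.8843 MXN × 0.045606 = 0.0859354 CHF

SEK/CHF = 0.085935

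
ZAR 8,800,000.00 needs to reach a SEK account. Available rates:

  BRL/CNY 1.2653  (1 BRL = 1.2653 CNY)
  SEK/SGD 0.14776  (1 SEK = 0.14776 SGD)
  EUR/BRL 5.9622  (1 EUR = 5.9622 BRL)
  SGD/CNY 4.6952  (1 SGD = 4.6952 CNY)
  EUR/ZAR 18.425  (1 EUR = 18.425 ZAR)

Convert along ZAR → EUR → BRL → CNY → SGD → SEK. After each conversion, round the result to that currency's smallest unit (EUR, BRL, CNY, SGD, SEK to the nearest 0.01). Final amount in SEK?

SEK 5,193,549.13

ZAR 8,800,000.00 ÷ 18.425 = EUR 477,611.94
EUR 477,611.94 × 5.9622 = BRL 2,847,617.91
BRL 2,847,617.91 × 1.2653 = CNY 3,603,090.94
CNY 3,603,090.94 ÷ 4.6952 = SGD 767,398.82
SGD 767,398.82 ÷ 0.14776 = SEK 5,193,549.13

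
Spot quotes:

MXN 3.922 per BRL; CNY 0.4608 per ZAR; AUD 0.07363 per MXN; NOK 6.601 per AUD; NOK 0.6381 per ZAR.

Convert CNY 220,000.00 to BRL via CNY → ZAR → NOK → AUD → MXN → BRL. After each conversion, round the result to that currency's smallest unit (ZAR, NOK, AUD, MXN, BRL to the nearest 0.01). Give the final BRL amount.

CNY 220,000.00 ÷ 0.4608 = ZAR 477,430.56
ZAR 477,430.56 × 0.6381 = NOK 304,648.44
NOK 304,648.44 ÷ 6.601 = AUD 46,151.86
AUD 46,151.86 ÷ 0.07363 = MXN 626,807.82
MXN 626,807.82 ÷ 3.922 = BRL 159,818.41

BRL 159,818.41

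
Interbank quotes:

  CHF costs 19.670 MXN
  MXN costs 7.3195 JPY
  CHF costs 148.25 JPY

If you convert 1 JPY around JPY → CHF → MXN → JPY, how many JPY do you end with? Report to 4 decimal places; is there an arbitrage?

0.9712 (arbitrage exists)

Around JPY → CHF → MXN → JPY: 1 ÷ 148.25 × 19.670 × 7.3195 = 0.971161
Product < 1; profitable direction is JPY → MXN → CHF → JPY.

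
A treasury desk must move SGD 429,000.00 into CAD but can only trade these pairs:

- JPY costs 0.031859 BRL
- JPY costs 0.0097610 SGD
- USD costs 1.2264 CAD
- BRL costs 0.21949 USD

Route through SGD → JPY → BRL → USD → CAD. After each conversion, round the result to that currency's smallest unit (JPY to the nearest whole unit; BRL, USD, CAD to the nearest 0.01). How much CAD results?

SGD 429,000.00 ÷ 0.0097610 = JPY 43,950,415
JPY 43,950,415 × 0.031859 = BRL 1,400,216.27
BRL 1,400,216.27 × 0.21949 = USD 307,333.47
USD 307,333.47 × 1.2264 = CAD 376,913.77

CAD 376,913.77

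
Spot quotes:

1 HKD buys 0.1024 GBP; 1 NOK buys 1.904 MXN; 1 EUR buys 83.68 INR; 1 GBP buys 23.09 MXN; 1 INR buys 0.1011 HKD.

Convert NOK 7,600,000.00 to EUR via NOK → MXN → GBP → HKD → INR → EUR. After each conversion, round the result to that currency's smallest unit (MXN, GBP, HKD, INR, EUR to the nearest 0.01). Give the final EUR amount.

EUR 723,408.85

NOK 7,600,000.00 × 1.904 = MXN 14,470,400.00
MXN 14,470,400.00 ÷ 23.09 = GBP 626,695.54
GBP 626,695.54 ÷ 0.1024 = HKD 6,120,073.63
HKD 6,120,073.63 ÷ 0.1011 = INR 60,534,852.92
INR 60,534,852.92 ÷ 83.68 = EUR 723,408.85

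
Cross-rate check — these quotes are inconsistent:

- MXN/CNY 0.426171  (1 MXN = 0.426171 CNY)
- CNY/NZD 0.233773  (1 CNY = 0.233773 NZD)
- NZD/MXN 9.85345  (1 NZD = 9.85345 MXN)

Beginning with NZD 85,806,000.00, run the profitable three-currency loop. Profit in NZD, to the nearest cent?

Profitable loop is NZD → CNY → MXN → NZD:
NZD 85,806,000.00 ÷ 0.233773 = CNY 367,048,375.99
CNY 367,048,375.99 ÷ 0.426171 = MXN 861,270,184.95
MXN 861,270,184.95 ÷ 9.85345 = NZD 87,407,982.48
Profit = NZD 87,407,982.48 − NZD 85,806,000.00

Profit: NZD 1,601,982.48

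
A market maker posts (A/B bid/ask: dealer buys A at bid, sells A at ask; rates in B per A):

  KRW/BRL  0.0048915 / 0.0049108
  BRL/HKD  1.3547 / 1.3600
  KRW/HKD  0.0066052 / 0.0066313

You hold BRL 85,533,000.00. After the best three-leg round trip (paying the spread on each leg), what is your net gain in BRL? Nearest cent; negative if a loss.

Net result: BRL -61,718.08 (no profitable arbitrage after spreads)

Best loop BRL → HKD → KRW → BRL:
BRL 85,533,000.00 × 1.3547 (sell BRL at bid) = HKD 115,871,555.10
HKD 115,871,555.10 ÷ 0.0066313 (buy KRW at ask) = KRW 17,473,429,810
KRW 17,473,429,810 × 0.0048915 (sell KRW at bid) = BRL 85,471,281.92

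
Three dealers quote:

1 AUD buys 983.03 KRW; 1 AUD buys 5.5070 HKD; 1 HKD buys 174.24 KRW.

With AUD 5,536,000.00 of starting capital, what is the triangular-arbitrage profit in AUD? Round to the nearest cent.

Profitable loop is AUD → KRW → HKD → AUD:
AUD 5,536,000.00 × 983.03 = KRW 5,442,054,080
KRW 5,442,054,080 ÷ 174.24 = HKD 31,233,092.75
HKD 31,233,092.75 ÷ 5.5070 = AUD 5,671,525.83
Profit = AUD 5,671,525.83 − AUD 5,536,000.00

Profit: AUD 135,525.83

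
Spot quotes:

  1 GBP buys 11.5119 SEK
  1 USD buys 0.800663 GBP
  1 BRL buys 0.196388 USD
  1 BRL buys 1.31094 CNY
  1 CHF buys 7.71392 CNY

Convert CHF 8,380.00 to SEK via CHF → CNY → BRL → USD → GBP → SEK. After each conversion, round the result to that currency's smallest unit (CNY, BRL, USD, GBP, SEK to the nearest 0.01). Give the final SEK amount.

SEK 89,258.21

CHF 8,380.00 × 7.71392 = CNY 64,642.65
CNY 64,642.65 ÷ 1.31094 = BRL 49,310.15
BRL 49,310.15 × 0.196388 = USD 9,683.92
USD 9,683.92 × 0.800663 = GBP 7,753.56
GBP 7,753.56 × 11.5119 = SEK 89,258.21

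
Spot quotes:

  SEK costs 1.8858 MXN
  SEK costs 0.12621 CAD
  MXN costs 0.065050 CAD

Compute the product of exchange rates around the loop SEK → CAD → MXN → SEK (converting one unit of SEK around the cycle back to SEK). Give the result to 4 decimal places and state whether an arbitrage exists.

1.0288 (arbitrage exists)

Around SEK → CAD → MXN → SEK: 1 × 0.12621 ÷ 0.065050 ÷ 1.8858 = 1.028847
Product > 1; profitable direction is SEK → CAD → MXN → SEK.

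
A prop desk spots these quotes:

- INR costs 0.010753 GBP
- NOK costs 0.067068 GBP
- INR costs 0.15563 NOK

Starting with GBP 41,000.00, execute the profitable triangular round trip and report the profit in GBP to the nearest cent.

Profitable loop is GBP → NOK → INR → GBP:
GBP 41,000.00 ÷ 0.067068 = NOK 611,319.85
NOK 611,319.85 ÷ 0.15563 = INR 3,928,033.51
INR 3,928,033.51 × 0.010753 = GBP 42,238.14
Profit = GBP 42,238.14 − GBP 41,000.00

Profit: GBP 1,238.14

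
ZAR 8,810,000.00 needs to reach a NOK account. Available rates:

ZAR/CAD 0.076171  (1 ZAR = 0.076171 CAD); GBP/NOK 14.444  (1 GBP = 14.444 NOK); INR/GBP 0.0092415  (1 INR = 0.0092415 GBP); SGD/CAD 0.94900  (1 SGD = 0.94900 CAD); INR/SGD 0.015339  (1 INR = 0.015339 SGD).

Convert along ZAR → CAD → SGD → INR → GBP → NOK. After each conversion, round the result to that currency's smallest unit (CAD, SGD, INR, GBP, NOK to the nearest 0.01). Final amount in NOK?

ZAR 8,810,000.00 × 0.076171 = CAD 671,066.51
CAD 671,066.51 ÷ 0.94900 = SGD 707,130.15
SGD 707,130.15 ÷ 0.015339 = INR 46,100,146.68
INR 46,100,146.68 × 0.0092415 = GBP 426,034.51
GBP 426,034.51 × 14.444 = NOK 6,153,642.46

NOK 6,153,642.46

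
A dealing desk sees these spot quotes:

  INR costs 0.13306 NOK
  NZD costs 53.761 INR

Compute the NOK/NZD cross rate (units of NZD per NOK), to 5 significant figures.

1 NOK ÷ 0.13306 = 7.51541 INR
7.51541 INR ÷ 53.761 = 0.139793 NZD

NOK/NZD = 0.13979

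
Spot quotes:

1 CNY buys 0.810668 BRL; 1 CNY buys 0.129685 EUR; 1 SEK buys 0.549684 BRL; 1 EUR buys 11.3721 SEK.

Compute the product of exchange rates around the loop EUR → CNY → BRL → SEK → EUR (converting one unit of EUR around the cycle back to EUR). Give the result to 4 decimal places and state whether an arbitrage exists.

Around EUR → CNY → BRL → SEK → EUR: 1 ÷ 0.129685 × 0.810668 ÷ 0.549684 ÷ 11.3721 = 0.999999
Product ≈ 1 (deviation 0.000%, within rounding noise).

1.0000 (no arbitrage)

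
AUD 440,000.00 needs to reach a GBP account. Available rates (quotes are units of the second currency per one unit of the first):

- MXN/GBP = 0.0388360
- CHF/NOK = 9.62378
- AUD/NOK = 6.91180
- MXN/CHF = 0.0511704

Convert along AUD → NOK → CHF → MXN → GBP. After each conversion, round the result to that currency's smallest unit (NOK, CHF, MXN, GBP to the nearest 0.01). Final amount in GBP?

AUD 440,000.00 × 6.91180 = NOK 3,041,192.00
NOK 3,041,192.00 ÷ 9.62378 = CHF 316,008.06
CHF 316,008.06 ÷ 0.0511704 = MXN 6,175,602.69
MXN 6,175,602.69 × 0.0388360 = GBP 239,835.71

GBP 239,835.71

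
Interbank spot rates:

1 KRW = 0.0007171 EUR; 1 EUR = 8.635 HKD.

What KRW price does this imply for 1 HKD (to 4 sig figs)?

HKD/KRW = 161.5

1 HKD ÷ 8.635 = 0.115808 EUR
0.115808 EUR ÷ 0.0007171 = 161.495 KRW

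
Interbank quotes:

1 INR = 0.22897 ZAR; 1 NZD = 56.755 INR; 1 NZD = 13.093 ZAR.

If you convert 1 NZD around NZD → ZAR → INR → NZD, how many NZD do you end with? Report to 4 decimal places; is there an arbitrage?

Around NZD → ZAR → INR → NZD: 1 × 13.093 ÷ 0.22897 ÷ 56.755 = 1.007526
Product > 1; profitable direction is NZD → ZAR → INR → NZD.

1.0075 (arbitrage exists)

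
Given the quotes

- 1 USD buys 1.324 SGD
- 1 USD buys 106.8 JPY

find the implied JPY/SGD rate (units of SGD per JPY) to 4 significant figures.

1 JPY ÷ 106.8 = 0.0093633 USD
0.0093633 USD × 1.324 = 0.012397 SGD

JPY/SGD = 0.01240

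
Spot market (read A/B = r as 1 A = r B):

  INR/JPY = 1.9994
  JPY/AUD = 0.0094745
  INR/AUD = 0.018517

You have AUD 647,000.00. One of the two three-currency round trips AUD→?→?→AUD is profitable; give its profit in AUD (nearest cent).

Profit: AUD 14,895.83

Profitable loop is AUD → INR → JPY → AUD:
AUD 647,000.00 ÷ 0.018517 = INR 34,940,865.15
INR 34,940,865.15 × 1.9994 = JPY 69,860,766
JPY 69,860,766 × 0.0094745 = AUD 661,895.83
Profit = AUD 661,895.83 − AUD 647,000.00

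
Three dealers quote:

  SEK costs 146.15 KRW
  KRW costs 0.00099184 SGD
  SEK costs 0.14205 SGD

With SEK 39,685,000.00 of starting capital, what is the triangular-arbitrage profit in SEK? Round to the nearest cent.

Profit: SEK 812,254.87

Profitable loop is SEK → KRW → SGD → SEK:
SEK 39,685,000.00 × 146.15 = KRW 5,799,962,750
KRW 5,799,962,750 × 0.00099184 = SGD 5,752,635.05
SGD 5,752,635.05 ÷ 0.14205 = SEK 40,497,254.87
Profit = SEK 40,497,254.87 − SEK 39,685,000.00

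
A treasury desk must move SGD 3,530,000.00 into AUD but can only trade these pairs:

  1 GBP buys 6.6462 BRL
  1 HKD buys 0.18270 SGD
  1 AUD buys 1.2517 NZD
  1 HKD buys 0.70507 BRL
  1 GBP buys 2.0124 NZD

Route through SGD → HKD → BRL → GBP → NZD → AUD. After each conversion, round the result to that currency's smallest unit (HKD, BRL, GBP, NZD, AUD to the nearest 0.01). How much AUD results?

AUD 3,295,406.88

SGD 3,530,000.00 ÷ 0.18270 = HKD 19,321,291.74
HKD 19,321,291.74 × 0.70507 = BRL 13,622,863.17
BRL 13,622,863.17 ÷ 6.6462 = GBP 2,049,722.12
GBP 2,049,722.12 × 2.0124 = NZD 4,124,860.79
NZD 4,124,860.79 ÷ 1.2517 = AUD 3,295,406.88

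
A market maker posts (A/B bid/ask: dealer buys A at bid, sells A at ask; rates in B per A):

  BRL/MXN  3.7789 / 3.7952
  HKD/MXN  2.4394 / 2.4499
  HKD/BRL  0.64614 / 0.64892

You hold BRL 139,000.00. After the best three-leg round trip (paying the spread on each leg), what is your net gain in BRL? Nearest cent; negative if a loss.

Net result: BRL -465.33 (no profitable arbitrage after spreads)

Best loop BRL → MXN → HKD → BRL:
BRL 139,000.00 × 3.7789 (sell BRL at bid) = MXN 525,267.10
MXN 525,267.10 ÷ 2.4499 (buy HKD at ask) = HKD 214,403.49
HKD 214,403.49 × 0.64614 (sell HKD at bid) = BRL 138,534.67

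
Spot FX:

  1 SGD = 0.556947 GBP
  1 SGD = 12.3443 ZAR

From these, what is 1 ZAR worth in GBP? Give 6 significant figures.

1 ZAR ÷ 12.3443 = 0.081009 SGD
0.081009 SGD × 0.556947 = 0.0451177 GBP

ZAR/GBP = 0.0451177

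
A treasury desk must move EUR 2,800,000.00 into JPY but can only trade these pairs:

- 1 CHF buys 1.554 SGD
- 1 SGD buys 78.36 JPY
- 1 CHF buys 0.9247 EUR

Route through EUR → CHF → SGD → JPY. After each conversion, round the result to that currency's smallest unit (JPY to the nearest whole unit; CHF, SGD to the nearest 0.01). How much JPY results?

JPY 368,725,026

EUR 2,800,000.00 ÷ 0.9247 = CHF 3,028,009.08
CHF 3,028,009.08 × 1.554 = SGD 4,705,526.11
SGD 4,705,526.11 × 78.36 = JPY 368,725,026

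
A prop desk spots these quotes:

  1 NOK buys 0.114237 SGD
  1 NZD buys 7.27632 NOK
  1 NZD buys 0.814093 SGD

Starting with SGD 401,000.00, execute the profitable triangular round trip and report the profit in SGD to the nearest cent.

Profitable loop is SGD → NZD → NOK → SGD:
SGD 401,000.00 ÷ 0.814093 = NZD 492,572.72
NZD 492,572.72 × 7.27632 = NOK 3,584,116.70
NOK 3,584,116.70 × 0.114237 = SGD 409,438.74
Profit = SGD 409,438.74 − SGD 401,000.00

Profit: SGD 8,438.74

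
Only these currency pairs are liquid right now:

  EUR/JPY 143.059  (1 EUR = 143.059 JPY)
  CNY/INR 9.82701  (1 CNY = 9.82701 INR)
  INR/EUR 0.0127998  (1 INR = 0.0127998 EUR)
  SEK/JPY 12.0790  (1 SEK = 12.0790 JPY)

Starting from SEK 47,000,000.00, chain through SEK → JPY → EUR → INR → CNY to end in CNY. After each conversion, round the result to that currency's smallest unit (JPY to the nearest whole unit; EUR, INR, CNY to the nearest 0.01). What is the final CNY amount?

CNY 31,549,252.37

SEK 47,000,000.00 × 12.0790 = JPY 567,713,000
JPY 567,713,000 ÷ 143.059 = EUR 3,968,383.67
EUR 3,968,383.67 ÷ 0.0127998 = INR 310,034,818.51
INR 310,034,818.51 ÷ 9.82701 = CNY 31,549,252.37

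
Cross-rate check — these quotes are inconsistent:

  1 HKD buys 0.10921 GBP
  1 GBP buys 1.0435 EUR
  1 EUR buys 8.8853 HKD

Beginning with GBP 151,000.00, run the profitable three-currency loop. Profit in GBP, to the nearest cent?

Profitable loop is GBP → EUR → HKD → GBP:
GBP 151,000.00 × 1.0435 = EUR 157,568.50
EUR 157,568.50 × 8.8853 = HKD 1,400,043.39
HKD 1,400,043.39 × 0.10921 = GBP 152,898.74
Profit = GBP 152,898.74 − GBP 151,000.00

Profit: GBP 1,898.74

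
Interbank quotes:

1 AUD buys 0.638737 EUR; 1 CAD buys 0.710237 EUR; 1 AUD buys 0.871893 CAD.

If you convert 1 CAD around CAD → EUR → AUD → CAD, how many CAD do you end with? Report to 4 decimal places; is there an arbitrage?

Around CAD → EUR → AUD → CAD: 1 × 0.710237 ÷ 0.638737 × 0.871893 = 0.969492
Product < 1; profitable direction is CAD → AUD → EUR → CAD.

0.9695 (arbitrage exists)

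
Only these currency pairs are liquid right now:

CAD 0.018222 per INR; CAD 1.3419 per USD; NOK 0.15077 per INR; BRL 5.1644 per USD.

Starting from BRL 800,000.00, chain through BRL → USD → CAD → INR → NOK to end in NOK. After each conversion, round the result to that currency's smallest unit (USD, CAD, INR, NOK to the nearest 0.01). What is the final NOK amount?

BRL 800,000.00 ÷ 5.1644 = USD 154,906.67
USD 154,906.67 × 1.3419 = CAD 207,869.26
CAD 207,869.26 ÷ 0.018222 = INR 11,407,598.51
INR 11,407,598.51 × 0.15077 = NOK 1,719,923.63

NOK 1,719,923.63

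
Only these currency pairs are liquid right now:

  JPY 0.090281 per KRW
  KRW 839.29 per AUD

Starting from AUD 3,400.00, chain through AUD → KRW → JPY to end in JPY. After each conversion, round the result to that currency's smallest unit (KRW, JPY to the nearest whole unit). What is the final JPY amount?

AUD 3,400.00 × 839.29 = KRW 2,853,586
KRW 2,853,586 × 0.090281 = JPY 257,625

JPY 257,625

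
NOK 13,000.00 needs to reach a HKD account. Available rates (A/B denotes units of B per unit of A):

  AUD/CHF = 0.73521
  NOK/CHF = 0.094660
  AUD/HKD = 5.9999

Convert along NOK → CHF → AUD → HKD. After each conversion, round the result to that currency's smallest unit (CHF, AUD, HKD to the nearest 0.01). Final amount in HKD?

NOK 13,000.00 × 0.094660 = CHF 1,230.58
CHF 1,230.58 ÷ 0.73521 = AUD 1,673.78
AUD 1,673.78 × 5.9999 = HKD 10,042.51

HKD 10,042.51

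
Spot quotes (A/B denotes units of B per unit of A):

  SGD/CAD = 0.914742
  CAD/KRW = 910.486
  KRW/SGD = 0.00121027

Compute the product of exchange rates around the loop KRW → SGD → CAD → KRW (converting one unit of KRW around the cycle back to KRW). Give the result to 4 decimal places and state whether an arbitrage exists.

Around KRW → SGD → CAD → KRW: 1 × 0.00121027 × 0.914742 × 910.486 = 1.007985
Product > 1; profitable direction is KRW → SGD → CAD → KRW.

1.0080 (arbitrage exists)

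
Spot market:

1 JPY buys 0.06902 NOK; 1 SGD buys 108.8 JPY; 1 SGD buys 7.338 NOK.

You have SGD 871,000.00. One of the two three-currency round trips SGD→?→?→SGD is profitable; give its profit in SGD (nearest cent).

Profitable loop is SGD → JPY → NOK → SGD:
SGD 871,000.00 × 108.8 = JPY 94,764,800
JPY 94,764,800 × 0.06902 = NOK 6,540,666.50
NOK 6,540,666.50 ÷ 7.338 = SGD 891,341.85
Profit = SGD 891,341.85 − SGD 871,000.00

Profit: SGD 20,341.85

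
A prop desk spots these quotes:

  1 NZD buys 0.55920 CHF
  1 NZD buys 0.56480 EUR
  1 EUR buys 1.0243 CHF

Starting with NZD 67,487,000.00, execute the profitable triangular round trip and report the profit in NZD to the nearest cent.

Profit: NZD 2,332,192.38

Profitable loop is NZD → EUR → CHF → NZD:
NZD 67,487,000.00 × 0.56480 = EUR 38,116,657.60
EUR 38,116,657.60 × 1.0243 = CHF 39,042,892.38
CHF 39,042,892.38 ÷ 0.55920 = NZD 69,819,192.38
Profit = NZD 69,819,192.38 − NZD 67,487,000.00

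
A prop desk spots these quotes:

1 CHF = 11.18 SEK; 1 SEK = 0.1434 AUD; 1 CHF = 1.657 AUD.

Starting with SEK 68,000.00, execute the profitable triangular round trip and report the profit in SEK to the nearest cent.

Profitable loop is SEK → CHF → AUD → SEK:
SEK 68,000.00 ÷ 11.18 = CHF 6,082.29
CHF 6,082.29 × 1.657 = AUD 10,078.35
AUD 10,078.35 ÷ 0.1434 = SEK 70,281.41
Profit = SEK 70,281.41 − SEK 68,000.00

Profit: SEK 2,281.41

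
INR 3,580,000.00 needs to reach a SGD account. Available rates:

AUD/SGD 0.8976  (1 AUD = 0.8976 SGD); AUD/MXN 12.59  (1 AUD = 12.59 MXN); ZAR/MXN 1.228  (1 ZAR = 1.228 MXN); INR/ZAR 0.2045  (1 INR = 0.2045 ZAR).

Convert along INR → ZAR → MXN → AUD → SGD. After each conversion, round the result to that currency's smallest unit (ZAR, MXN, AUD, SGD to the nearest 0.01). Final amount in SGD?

INR 3,580,000.00 × 0.2045 = ZAR 732,110.00
ZAR 732,110.00 × 1.228 = MXN 899,031.08
MXN 899,031.08 ÷ 12.59 = AUD 71,408.35
AUD 71,408.35 × 0.8976 = SGD 64,096.13

SGD 64,096.13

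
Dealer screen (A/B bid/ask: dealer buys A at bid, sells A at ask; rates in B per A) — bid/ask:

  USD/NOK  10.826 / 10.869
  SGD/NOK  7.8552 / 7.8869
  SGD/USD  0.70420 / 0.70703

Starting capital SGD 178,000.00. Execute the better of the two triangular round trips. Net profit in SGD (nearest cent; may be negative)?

Net profit: SGD 3,949.06

Best loop SGD → NOK → USD → SGD:
SGD 178,000.00 × 7.8552 (sell SGD at bid) = NOK 1,398,225.60
NOK 1,398,225.60 ÷ 10.869 (buy USD at ask) = USD 128,643.44
USD 128,643.44 ÷ 0.70703 (buy SGD at ask) = SGD 181,949.06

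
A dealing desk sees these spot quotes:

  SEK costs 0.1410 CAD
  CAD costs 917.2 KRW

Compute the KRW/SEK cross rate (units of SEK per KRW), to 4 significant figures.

KRW/SEK = 0.007732

1 KRW ÷ 917.2 = 0.00109027 CAD
0.00109027 CAD ÷ 0.1410 = 0.00773245 SEK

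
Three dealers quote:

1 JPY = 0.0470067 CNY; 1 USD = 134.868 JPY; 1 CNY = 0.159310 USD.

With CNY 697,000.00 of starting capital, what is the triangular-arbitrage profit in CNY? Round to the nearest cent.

Profitable loop is CNY → USD → JPY → CNY:
CNY 697,000.00 × 0.159310 = USD 111,039.07
USD 111,039.07 × 134.868 = JPY 14,975,617
JPY 14,975,617 × 0.0470067 = CNY 703,954.35
Profit = CNY 703,954.35 − CNY 697,000.00

Profit: CNY 6,954.35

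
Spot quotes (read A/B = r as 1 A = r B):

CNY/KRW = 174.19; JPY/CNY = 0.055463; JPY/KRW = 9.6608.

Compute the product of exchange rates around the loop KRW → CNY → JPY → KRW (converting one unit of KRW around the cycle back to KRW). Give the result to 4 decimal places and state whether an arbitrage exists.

1.0000 (no arbitrage)

Around KRW → CNY → JPY → KRW: 1 ÷ 174.19 ÷ 0.055463 × 9.6608 = 0.999969
Product ≈ 1 (deviation 0.003%, within rounding noise).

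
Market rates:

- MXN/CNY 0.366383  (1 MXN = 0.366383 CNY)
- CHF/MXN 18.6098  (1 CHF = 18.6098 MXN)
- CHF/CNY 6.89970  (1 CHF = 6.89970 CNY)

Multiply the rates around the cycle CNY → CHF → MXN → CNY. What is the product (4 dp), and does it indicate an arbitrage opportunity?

0.9882 (arbitrage exists)

Around CNY → CHF → MXN → CNY: 1 ÷ 6.89970 × 18.6098 × 0.366383 = 0.988204
Product < 1; profitable direction is CNY → MXN → CHF → CNY.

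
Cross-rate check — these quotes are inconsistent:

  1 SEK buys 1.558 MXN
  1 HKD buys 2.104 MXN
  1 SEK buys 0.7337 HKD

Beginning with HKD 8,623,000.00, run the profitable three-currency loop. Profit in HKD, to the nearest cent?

Profitable loop is HKD → SEK → MXN → HKD:
HKD 8,623,000.00 ÷ 0.7337 = SEK 11,752,759.98
SEK 11,752,759.98 × 1.558 = MXN 18,310,800.05
MXN 18,310,800.05 ÷ 2.104 = HKD 8,702,851.74
Profit = HKD 8,702,851.74 − HKD 8,623,000.00

Profit: HKD 79,851.74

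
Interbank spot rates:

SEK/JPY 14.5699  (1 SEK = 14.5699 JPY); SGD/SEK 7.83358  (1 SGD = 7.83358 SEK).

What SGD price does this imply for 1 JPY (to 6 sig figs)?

JPY/SGD = 0.00876159

1 JPY ÷ 14.5699 = 0.0686347 SEK
0.0686347 SEK ÷ 7.83358 = 0.00876159 SGD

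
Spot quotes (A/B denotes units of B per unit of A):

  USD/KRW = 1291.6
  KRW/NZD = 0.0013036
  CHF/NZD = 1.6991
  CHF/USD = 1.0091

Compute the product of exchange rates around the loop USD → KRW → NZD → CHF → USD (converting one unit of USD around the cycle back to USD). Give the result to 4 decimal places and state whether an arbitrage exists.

1.0000 (no arbitrage)

Around USD → KRW → NZD → CHF → USD: 1 × 1291.6 × 0.0013036 ÷ 1.6991 × 1.0091 = 0.999972
Product ≈ 1 (deviation 0.003%, within rounding noise).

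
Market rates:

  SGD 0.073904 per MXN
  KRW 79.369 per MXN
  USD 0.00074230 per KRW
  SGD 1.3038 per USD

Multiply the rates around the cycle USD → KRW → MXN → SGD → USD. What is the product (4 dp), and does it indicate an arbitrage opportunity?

Around USD → KRW → MXN → SGD → USD: 1 ÷ 0.00074230 ÷ 79.369 × 0.073904 ÷ 1.3038 = 0.962114
Product < 1; profitable direction is USD → SGD → MXN → KRW → USD.

0.9621 (arbitrage exists)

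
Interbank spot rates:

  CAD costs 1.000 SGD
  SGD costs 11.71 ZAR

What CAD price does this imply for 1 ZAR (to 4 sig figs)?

ZAR/CAD = 0.08540

1 ZAR ÷ 11.71 = 0.0853971 SGD
0.0853971 SGD ÷ 1.000 = 0.0853971 CAD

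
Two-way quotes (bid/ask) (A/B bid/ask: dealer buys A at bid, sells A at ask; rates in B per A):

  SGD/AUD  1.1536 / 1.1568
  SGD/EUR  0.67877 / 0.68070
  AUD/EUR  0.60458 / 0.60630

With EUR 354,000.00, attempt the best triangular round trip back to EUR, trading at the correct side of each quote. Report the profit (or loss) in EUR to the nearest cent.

Best loop EUR → SGD → AUD → EUR:
EUR 354,000.00 ÷ 0.68070 (buy SGD at ask) = SGD 520,052.89
SGD 520,052.89 × 1.1536 (sell SGD at bid) = AUD 599,933.01
AUD 599,933.01 × 0.60458 (sell AUD at bid) = EUR 362,707.50

Net profit: EUR 8,707.50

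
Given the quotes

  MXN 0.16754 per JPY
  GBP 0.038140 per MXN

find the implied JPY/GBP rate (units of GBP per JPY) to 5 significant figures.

1 JPY × 0.16754 = 0.16754 MXN
0.16754 MXN × 0.038140 = 0.00638998 GBP

JPY/GBP = 0.0063900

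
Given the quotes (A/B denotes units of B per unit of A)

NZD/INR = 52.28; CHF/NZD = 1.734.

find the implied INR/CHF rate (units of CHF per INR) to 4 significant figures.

INR/CHF = 0.01103

1 INR ÷ 52.28 = 0.0191278 NZD
0.0191278 NZD ÷ 1.734 = 0.011031 CHF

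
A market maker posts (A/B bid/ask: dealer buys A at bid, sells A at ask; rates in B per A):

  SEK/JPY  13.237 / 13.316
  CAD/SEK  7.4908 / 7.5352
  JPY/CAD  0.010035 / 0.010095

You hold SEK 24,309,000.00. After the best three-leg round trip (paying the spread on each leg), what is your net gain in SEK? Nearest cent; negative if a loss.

Best loop SEK → JPY → CAD → SEK:
SEK 24,309,000.00 × 13.237 (sell SEK at bid) = JPY 321,778,233
JPY 321,778,233 × 0.010035 (sell JPY at bid) = CAD 3,229,044.57
CAD 3,229,044.57 × 7.4908 (sell CAD at bid) = SEK 24,188,127.05

Net result: SEK -120,872.95 (no profitable arbitrage after spreads)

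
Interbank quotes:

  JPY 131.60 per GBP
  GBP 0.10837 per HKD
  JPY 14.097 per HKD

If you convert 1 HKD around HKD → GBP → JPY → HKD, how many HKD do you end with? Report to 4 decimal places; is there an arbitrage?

1.0117 (arbitrage exists)

Around HKD → GBP → JPY → HKD: 1 × 0.10837 × 131.60 ÷ 14.097 = 1.011669
Product > 1; profitable direction is HKD → GBP → JPY → HKD.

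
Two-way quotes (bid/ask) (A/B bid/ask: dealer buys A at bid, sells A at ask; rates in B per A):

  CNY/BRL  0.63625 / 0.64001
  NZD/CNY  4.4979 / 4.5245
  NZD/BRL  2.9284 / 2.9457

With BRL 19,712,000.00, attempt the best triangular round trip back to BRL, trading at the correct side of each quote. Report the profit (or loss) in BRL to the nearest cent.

Best loop BRL → CNY → NZD → BRL:
BRL 19,712,000.00 ÷ 0.64001 (buy CNY at ask) = CNY 30,799,518.76
CNY 30,799,518.76 ÷ 4.5245 (buy NZD at ask) = NZD 6,807,275.67
NZD 6,807,275.67 × 2.9284 (sell NZD at bid) = BRL 19,934,426.06

Net profit: BRL 222,426.06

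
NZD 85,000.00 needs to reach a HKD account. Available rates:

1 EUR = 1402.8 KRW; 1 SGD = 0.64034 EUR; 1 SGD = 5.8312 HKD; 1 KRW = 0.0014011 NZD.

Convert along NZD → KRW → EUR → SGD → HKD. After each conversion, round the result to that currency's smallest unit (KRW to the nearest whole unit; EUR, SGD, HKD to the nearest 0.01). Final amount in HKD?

NZD 85,000.00 ÷ 0.0014011 = KRW 60,666,619
KRW 60,666,619 ÷ 1402.8 = EUR 43,246.81
EUR 43,246.81 ÷ 0.64034 = SGD 67,537.26
SGD 67,537.26 × 5.8312 = HKD 393,823.27

HKD 393,823.27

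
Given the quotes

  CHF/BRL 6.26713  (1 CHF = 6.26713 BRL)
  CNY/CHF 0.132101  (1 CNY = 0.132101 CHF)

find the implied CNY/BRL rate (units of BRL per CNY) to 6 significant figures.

1 CNY × 0.132101 = 0.132101 CHF
0.132101 CHF × 6.26713 = 0.827894 BRL

CNY/BRL = 0.827894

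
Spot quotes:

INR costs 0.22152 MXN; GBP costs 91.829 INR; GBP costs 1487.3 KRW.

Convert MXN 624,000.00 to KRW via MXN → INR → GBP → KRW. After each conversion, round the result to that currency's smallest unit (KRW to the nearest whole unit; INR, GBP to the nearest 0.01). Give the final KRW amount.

MXN 624,000.00 ÷ 0.22152 = INR 2,816,901.41
INR 2,816,901.41 ÷ 91.829 = GBP 30,675.51
GBP 30,675.51 × 1487.3 = KRW 45,623,686

KRW 45,623,686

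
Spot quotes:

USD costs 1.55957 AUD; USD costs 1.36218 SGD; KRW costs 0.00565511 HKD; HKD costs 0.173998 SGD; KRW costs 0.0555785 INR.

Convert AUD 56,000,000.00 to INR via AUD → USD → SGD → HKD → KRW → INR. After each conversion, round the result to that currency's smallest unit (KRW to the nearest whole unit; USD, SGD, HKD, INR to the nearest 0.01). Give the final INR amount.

AUD 56,000,000.00 ÷ 1.55957 = USD 35,907,333.43
USD 35,907,333.43 × 1.36218 = SGD 48,912,251.45
SGD 48,912,251.45 ÷ 0.173998 = HKD 281,108,124.52
HKD 281,108,124.52 ÷ 0.00565511 = KRW 49,708,692,584
KRW 49,708,692,584 × 0.0555785 = INR 2,762,734,570.78

INR 2,762,734,570.78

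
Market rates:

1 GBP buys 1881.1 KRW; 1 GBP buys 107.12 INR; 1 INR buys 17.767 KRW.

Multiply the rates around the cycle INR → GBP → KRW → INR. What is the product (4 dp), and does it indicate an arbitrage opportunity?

0.9884 (arbitrage exists)

Around INR → GBP → KRW → INR: 1 ÷ 107.12 × 1881.1 ÷ 17.767 = 0.988387
Product < 1; profitable direction is INR → KRW → GBP → INR.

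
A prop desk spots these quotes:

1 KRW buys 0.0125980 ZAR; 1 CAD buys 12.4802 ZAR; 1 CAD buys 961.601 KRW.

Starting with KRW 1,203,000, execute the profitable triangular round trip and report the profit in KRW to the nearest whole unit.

Profitable loop is KRW → CAD → ZAR → KRW:
KRW 1,203,000 ÷ 961.601 = CAD 1,251.04
CAD 1,251.04 × 12.4802 = ZAR 15,613.21
ZAR 15,613.21 ÷ 0.0125980 = KRW 1,239,341
Profit = KRW 1,239,341 − KRW 1,203,000

Profit: KRW 36,341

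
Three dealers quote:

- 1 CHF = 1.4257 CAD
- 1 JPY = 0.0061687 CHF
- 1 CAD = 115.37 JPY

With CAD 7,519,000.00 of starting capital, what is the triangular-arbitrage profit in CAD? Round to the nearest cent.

Profit: CAD 110,125.81

Profitable loop is CAD → JPY → CHF → CAD:
CAD 7,519,000.00 × 115.37 = JPY 867,467,030
JPY 867,467,030 × 0.0061687 = CHF 5,351,143.87
CHF 5,351,143.87 × 1.4257 = CAD 7,629,125.81
Profit = CAD 7,629,125.81 − CAD 7,519,000.00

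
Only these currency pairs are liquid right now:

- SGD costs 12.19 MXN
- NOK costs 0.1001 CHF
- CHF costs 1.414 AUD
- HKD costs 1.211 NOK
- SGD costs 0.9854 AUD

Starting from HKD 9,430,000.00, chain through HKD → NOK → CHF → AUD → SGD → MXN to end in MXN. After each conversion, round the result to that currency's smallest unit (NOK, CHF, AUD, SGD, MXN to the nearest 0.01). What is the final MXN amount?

MXN 19,995,417.18

HKD 9,430,000.00 × 1.211 = NOK 11,419,730.00
NOK 11,419,730.00 × 0.1001 = CHF 1,143,114.97
CHF 1,143,114.97 × 1.414 = AUD 1,616,364.57
AUD 1,616,364.57 ÷ 0.9854 = SGD 1,640,313.14
SGD 1,640,313.14 × 12.19 = MXN 19,995,417.18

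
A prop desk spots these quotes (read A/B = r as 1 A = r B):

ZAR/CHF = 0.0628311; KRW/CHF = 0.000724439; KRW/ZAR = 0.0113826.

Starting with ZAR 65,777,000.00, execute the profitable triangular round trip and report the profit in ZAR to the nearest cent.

Profitable loop is ZAR → KRW → CHF → ZAR:
ZAR 65,777,000.00 ÷ 0.0113826 = KRW 5,778,732,451
KRW 5,778,732,451 × 0.000724439 = CHF 4,186,339.16
CHF 4,186,339.16 ÷ 0.0628311 = ZAR 66,628,455.63
Profit = ZAR 66,628,455.63 − ZAR 65,777,000.00

Profit: ZAR 851,455.63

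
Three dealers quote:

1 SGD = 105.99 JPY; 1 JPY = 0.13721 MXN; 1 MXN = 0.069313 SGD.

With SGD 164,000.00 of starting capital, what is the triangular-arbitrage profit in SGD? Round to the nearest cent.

Profitable loop is SGD → JPY → MXN → SGD:
SGD 164,000.00 × 105.99 = JPY 17,382,360
JPY 17,382,360 × 0.13721 = MXN 2,385,033.62
MXN 2,385,033.62 × 0.069313 = SGD 165,313.83
Profit = SGD 165,313.83 − SGD 164,000.00

Profit: SGD 1,313.83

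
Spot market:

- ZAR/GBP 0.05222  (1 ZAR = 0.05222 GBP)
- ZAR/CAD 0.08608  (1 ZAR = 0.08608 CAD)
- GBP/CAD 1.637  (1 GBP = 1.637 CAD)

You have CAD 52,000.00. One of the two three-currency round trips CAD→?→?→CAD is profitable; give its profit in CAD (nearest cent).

Profit: CAD 362.46

Profitable loop is CAD → GBP → ZAR → CAD:
CAD 52,000.00 ÷ 1.637 = GBP 31,765.42
GBP 31,765.42 ÷ 0.05222 = ZAR 608,299.97
ZAR 608,299.97 × 0.08608 = CAD 52,362.46
Profit = CAD 52,362.46 − CAD 52,000.00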